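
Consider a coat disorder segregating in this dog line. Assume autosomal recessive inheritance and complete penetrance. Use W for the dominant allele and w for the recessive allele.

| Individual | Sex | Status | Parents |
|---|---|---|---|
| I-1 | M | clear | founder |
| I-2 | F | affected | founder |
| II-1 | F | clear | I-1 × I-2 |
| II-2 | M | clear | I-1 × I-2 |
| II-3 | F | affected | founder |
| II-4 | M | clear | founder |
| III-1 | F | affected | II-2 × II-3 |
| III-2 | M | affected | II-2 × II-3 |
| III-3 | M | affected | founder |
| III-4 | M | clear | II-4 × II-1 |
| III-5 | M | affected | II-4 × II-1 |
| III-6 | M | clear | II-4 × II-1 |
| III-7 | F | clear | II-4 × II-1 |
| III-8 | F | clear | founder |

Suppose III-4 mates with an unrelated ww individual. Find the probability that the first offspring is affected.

1/3

II-4 is clear so carries W and passed w to III-5 (ww), so II-4 is Ww.
II-1 is clear so carries W and received w from I-2 (ww), so II-1 is Ww.
III-4 is a clear offspring of II-4 (Ww) × II-1 (Ww), whose cross gives 1/4 WW : 1/2 Ww : 1/4 ww; conditioning on being clear, III-4 is WW with probability 1/3, Ww with probability 2/3.
Summing over parental genotype combinations, P(offspring is affected) = 2/3·1/2 = 1/3.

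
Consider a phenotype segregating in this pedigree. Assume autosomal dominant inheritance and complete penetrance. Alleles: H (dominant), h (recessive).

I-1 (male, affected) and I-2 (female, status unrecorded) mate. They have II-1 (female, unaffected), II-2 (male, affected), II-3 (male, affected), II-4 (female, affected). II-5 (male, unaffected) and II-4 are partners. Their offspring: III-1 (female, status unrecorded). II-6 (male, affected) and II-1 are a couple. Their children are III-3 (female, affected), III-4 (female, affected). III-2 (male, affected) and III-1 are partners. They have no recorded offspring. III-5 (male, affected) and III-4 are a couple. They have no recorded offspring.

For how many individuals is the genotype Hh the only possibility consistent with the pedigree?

3

Obligate heterozygotes: I-1 is affected so carries H and passed h to II-1 (hh), so I-1 is Hh; III-3 is affected so carries H and received h from II-1 (hh), so III-3 is Hh; III-4 is affected so carries H and received h from II-1 (hh), so III-4 is Hh.
Every other individual is either homozygous by phenotype or has at least one consistent homozygous assignment, so the count is 3.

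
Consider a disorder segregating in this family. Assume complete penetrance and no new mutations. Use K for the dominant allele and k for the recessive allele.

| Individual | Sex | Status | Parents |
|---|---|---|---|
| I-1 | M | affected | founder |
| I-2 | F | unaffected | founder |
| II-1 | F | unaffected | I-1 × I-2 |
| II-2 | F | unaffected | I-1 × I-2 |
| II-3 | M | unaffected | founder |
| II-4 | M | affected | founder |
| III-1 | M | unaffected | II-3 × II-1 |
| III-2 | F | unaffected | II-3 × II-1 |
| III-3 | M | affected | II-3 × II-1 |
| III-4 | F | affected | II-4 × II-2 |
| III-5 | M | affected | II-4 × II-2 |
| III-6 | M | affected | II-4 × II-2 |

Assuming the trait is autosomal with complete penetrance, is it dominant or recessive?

II-3 and II-1 are both unaffected yet have an affected child III-3. Under dominance, an affected child requires at least one affected parent, so the trait cannot be dominant.

recessive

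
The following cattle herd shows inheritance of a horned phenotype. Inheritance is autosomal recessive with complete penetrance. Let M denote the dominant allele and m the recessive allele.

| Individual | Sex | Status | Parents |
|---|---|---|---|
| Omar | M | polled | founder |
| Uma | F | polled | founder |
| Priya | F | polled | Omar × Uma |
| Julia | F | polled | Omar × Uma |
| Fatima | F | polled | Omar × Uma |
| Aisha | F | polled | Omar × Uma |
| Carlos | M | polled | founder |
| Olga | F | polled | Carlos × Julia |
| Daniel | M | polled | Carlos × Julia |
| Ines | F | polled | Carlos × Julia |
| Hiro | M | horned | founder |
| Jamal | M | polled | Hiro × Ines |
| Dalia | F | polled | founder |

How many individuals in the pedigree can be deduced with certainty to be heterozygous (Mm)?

1

Obligate heterozygotes: Jamal is polled so carries M and received m from Hiro (mm), so Jamal is Mm.
Every other individual is either homozygous by phenotype or has at least one consistent homozygous assignment, so the count is 1.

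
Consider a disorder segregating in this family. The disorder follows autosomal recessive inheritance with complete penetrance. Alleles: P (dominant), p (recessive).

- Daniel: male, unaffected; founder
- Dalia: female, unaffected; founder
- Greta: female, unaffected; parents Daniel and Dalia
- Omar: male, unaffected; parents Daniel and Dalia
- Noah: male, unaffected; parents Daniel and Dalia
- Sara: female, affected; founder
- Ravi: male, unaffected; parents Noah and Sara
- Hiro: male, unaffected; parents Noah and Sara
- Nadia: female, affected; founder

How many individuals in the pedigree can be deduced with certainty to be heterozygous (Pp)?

2

Obligate heterozygotes: Ravi is unaffected so carries P and received p from Sara (pp), so Ravi is Pp; Hiro is unaffected so carries P and received p from Sara (pp), so Hiro is Pp.
Every other individual is either homozygous by phenotype or has at least one consistent homozygous assignment, so the count is 2.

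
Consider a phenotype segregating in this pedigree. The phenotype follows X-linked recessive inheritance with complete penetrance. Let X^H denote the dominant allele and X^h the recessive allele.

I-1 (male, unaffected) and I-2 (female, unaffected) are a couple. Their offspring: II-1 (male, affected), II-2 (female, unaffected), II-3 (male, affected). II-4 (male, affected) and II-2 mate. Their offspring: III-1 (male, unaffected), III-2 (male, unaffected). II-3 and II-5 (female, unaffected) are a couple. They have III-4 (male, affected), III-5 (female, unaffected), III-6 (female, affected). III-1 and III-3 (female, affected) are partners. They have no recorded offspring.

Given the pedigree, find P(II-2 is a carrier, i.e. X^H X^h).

1/5

I-1 is unaffected, so I-1 is X^H Y.
I-2 is unaffected so carries H and passed h to II-1 (X^h Y), so I-2 is X^H X^h.
Their cross gives offspring ratios 1/2 X^H X^H : 1/2 X^H X^h. Conditioning on II-2 being unaffected, P(X^H X^h) = 1/2 / 1 = 1/2 before taking II-2's own offspring into account.
II-4 is affected, so II-4 is X^h Y.
Now use II-2's offspring. Probability of each recorded status — unaffected son III-1: 1/2 if II-2 is X^H X^h, 1 if X^H X^H; unaffected son III-2: 1/2 if II-2 is X^H X^h, 1 if X^H X^H.
Bayes: P(X^H X^h) = 1/2·1/4 / (1/2·1/4 + 1/2·1) = 1/5.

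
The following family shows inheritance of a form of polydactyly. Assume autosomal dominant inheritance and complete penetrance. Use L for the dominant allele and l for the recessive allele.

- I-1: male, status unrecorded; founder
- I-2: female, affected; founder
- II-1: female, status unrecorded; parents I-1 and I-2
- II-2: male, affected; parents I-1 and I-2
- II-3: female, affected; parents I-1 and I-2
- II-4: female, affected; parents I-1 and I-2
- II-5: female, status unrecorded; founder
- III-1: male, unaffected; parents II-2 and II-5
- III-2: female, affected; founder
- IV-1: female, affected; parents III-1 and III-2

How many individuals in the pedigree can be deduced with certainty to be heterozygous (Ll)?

Obligate heterozygotes: II-2 is affected so carries L and passed l to III-1 (ll), so II-2 is Ll; IV-1 is affected so carries L and received l from III-1 (ll), so IV-1 is Ll.
Every other individual is either homozygous by phenotype or has at least one consistent homozygous assignment, so the count is 2.

2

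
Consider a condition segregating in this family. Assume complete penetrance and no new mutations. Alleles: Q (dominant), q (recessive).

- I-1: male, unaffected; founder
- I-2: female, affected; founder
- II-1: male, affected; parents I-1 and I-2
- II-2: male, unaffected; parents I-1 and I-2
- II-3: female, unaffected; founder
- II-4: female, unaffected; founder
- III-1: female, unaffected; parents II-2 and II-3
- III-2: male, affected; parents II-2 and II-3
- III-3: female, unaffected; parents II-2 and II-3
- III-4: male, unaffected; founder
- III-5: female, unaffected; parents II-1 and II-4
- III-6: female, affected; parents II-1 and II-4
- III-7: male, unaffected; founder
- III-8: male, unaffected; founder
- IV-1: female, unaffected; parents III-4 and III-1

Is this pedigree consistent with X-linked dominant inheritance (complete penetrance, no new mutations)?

No

Under X-linked dominant, III-2 (affected, male) cannot arise from II-2 (unaffected) × II-3 (unaffected).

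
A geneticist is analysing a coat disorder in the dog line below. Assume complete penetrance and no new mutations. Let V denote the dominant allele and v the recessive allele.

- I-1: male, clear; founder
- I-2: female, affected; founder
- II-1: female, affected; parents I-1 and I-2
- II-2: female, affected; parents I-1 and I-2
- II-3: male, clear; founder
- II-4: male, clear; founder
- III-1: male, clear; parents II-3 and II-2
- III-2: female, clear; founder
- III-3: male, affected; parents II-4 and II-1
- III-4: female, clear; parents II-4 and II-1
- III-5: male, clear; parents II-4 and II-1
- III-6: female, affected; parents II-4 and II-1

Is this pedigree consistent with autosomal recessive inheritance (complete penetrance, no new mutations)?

Yes

A consistent assignment under autosomal recessive exists: I-1 Vv, I-2 vv, II-1 vv, II-2 vv, II-3 VV, II-4 Vv, III-1 Vv, III-2 VV, III-3 vv, III-4 Vv, III-5 Vv, III-6 vv.
In this assignment every recorded phenotype matches its genotype and every non-founder's genotype is obtainable from its parents' genotypes, so the pedigree is consistent.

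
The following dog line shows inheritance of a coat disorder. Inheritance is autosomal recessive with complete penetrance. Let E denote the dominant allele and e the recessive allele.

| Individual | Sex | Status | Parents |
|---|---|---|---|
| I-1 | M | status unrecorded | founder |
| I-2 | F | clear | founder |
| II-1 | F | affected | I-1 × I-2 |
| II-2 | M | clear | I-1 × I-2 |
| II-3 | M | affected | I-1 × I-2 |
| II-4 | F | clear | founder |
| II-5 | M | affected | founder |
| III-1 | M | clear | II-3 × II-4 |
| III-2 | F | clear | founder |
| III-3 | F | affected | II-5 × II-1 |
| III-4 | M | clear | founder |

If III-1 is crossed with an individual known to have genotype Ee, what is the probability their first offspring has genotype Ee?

III-1 is clear so carries E and received e from II-3 (ee), so III-1 is Ee.
The cross gives 1/4 EE : 1/2 Ee : 1/4 ee, so P(offspring has genotype Ee) = 1/2.

1/2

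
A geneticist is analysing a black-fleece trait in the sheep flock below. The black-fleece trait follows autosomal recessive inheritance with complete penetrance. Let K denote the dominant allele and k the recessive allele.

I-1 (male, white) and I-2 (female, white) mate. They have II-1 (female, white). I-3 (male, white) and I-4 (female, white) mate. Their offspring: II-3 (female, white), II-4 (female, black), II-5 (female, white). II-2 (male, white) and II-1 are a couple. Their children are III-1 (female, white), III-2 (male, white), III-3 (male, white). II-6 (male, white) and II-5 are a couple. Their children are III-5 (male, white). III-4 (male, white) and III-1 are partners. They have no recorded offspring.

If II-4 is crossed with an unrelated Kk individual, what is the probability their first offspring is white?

II-4 is black, so II-4 is kk.
The cross gives 1/2 Kk : 1/2 kk, so P(offspring is white) = 1/2.

1/2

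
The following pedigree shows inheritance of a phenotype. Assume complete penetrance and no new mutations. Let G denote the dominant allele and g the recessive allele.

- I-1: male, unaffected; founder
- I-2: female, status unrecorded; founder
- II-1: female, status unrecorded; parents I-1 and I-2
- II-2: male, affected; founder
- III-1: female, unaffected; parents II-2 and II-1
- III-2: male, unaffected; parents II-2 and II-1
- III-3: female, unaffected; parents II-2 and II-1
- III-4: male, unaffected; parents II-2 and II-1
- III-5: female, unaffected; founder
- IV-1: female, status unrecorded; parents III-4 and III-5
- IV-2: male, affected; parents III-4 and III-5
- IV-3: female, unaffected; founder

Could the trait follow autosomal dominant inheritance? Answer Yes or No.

No

Under autosomal dominant, IV-2 (affected, male) cannot arise from III-4 (unaffected) × III-5 (unaffected).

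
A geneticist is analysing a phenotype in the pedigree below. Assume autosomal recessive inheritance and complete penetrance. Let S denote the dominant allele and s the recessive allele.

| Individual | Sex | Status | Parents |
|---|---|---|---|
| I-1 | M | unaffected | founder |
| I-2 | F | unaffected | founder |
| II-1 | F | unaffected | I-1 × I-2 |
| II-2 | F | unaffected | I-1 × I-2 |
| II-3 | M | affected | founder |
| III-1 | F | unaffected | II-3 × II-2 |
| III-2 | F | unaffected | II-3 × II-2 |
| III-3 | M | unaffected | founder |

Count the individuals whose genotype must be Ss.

2

Obligate heterozygotes: III-1 is unaffected so carries S and received s from II-3 (ss), so III-1 is Ss; III-2 is unaffected so carries S and received s from II-3 (ss), so III-2 is Ss.
Every other individual is either homozygous by phenotype or has at least one consistent homozygous assignment, so the count is 2.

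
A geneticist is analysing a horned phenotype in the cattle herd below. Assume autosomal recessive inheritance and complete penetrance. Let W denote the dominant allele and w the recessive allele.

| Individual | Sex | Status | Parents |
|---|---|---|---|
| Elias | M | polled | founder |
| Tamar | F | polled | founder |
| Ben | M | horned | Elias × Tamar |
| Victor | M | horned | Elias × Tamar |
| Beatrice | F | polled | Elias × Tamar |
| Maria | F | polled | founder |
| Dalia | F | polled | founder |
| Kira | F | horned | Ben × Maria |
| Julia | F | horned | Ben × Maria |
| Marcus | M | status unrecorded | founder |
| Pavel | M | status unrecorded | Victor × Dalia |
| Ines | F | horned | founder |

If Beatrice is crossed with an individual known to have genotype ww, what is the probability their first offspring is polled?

2/3

Elias is polled so carries W and passed w to Ben (ww), so Elias is Ww.
Tamar is polled so carries W and passed w to Ben (ww), so Tamar is Ww.
Beatrice is a polled offspring of Elias (Ww) × Tamar (Ww), whose cross gives 1/4 WW : 1/2 Ww : 1/4 ww; conditioning on being polled, Beatrice is WW with probability 1/3, Ww with probability 2/3.
Summing over parental genotype combinations, P(offspring is polled) = 1/3·1 + 2/3·1/2 = 2/3.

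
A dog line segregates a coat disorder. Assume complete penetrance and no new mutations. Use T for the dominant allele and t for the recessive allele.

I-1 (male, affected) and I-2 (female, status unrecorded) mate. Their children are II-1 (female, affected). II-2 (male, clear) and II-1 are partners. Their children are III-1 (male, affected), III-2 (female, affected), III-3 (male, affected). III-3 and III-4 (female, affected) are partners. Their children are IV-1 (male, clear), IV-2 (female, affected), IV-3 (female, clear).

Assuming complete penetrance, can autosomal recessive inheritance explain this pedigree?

Under autosomal recessive, IV-1 (clear, male) cannot arise from III-3 (affected) × III-4 (affected).

No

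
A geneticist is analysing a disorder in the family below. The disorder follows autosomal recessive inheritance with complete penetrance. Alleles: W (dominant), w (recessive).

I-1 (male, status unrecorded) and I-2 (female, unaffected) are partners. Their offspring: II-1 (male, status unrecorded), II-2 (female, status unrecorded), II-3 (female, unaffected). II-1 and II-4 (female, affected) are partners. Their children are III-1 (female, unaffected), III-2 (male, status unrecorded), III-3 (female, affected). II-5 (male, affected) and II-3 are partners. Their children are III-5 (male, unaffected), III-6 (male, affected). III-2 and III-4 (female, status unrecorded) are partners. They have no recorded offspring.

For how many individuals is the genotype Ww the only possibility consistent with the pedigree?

4

Obligate heterozygotes: II-1 passed W to III-1 (Ww, whose w came from II-4) and passed w to III-3 (ww), so II-1 is Ww; II-3 is unaffected so carries W and passed w to III-6 (ww), so II-3 is Ww; III-1 is unaffected so carries W and received w from II-4 (ww), so III-1 is Ww; III-5 is unaffected so carries W and received w from II-5 (ww), so III-5 is Ww.
Every other individual is either homozygous by phenotype or has at least one consistent homozygous assignment, so the count is 4.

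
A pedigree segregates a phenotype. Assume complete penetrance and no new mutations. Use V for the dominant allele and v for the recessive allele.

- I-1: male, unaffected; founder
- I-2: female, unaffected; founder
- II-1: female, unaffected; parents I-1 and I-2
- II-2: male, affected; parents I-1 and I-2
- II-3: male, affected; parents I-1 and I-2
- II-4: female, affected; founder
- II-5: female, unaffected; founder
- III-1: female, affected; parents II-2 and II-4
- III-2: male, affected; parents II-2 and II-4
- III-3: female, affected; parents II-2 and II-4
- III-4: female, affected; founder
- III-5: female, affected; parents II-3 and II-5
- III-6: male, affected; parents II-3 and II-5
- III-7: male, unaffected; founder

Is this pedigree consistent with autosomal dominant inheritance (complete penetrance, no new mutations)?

Under autosomal dominant, II-2 (affected, male) cannot arise from I-1 (unaffected) × I-2 (unaffected).

No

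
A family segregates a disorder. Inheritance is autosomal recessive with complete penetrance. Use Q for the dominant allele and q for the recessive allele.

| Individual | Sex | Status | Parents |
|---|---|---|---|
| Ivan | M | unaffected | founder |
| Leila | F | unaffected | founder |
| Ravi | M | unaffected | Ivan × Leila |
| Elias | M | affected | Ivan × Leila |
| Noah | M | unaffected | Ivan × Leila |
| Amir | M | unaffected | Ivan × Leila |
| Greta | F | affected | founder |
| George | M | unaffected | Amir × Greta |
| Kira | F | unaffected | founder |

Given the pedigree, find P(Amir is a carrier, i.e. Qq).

Ivan is unaffected so carries Q and passed q to Elias (qq), so Ivan is Qq.
Leila is unaffected so carries Q and passed q to Elias (qq), so Leila is Qq.
Their cross gives offspring ratios 1/4 QQ : 1/2 Qq : 1/4 qq. Conditioning on Amir being unaffected, P(Qq) = 1/2 / 3/4 = 2/3 before taking Amir's own offspring into account.
Greta is affected, so Greta is qq.
Now use Amir's offspring. Probability of each recorded status — unaffected son George: 1/2 if Amir is Qq, 1 if QQ.
Bayes: P(Qq) = 2/3·1/2 / (2/3·1/2 + 1/3·1) = 1/2.

1/2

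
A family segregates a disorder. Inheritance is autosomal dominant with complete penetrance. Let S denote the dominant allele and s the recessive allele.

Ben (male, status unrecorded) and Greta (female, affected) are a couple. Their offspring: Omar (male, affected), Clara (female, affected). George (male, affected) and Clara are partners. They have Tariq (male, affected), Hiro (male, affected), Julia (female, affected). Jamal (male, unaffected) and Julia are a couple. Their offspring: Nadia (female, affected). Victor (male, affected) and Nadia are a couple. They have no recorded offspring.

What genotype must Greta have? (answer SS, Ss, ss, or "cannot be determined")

Greta's phenotype allows SS or Ss, and no parent or child forces a single allele at both positions; consistent genotype assignments exist with Greta as SS or Ss.

cannot be determined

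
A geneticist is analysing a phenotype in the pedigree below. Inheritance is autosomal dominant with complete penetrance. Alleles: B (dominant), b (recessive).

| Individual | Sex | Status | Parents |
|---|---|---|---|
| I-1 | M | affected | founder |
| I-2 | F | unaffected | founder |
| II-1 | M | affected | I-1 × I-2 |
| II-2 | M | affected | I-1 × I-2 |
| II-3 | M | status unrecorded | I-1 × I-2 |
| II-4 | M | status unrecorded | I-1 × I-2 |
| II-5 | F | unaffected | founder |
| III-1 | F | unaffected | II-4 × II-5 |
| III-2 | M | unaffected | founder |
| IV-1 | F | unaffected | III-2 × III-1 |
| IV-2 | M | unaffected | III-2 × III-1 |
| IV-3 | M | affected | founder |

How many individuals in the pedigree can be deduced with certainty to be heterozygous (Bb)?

2

Obligate heterozygotes: II-1 is affected so carries B and received b from I-2 (bb), so II-1 is Bb; II-2 is affected so carries B and received b from I-2 (bb), so II-2 is Bb.
Every other individual is either homozygous by phenotype or has at least one consistent homozygous assignment, so the count is 2.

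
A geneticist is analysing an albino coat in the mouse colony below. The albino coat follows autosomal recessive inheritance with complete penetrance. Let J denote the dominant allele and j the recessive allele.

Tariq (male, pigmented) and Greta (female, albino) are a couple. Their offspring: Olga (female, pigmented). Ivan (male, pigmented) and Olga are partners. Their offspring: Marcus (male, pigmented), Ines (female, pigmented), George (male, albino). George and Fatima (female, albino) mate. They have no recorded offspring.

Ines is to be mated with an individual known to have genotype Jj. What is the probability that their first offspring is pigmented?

Ivan is pigmented so carries J and passed j to George (jj), so Ivan is Jj.
Olga is pigmented so carries J and received j from Greta (jj), so Olga is Jj.
Ines is a pigmented offspring of Ivan (Jj) × Olga (Jj), whose cross gives 1/4 JJ : 1/2 Jj : 1/4 jj; conditioning on being pigmented, Ines is JJ with probability 1/3, Jj with probability 2/3.
Summing over parental genotype combinations, P(offspring is pigmented) = 1/3·1 + 2/3·3/4 = 5/6.

5/6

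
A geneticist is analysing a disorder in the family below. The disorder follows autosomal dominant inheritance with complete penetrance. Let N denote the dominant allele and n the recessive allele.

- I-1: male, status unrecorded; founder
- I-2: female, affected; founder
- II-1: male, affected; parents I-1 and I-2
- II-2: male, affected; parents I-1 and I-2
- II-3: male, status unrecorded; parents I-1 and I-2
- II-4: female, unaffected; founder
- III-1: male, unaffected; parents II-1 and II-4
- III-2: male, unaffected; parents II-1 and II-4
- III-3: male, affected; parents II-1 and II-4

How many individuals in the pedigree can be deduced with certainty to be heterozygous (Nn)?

2

Obligate heterozygotes: II-1 is affected so carries N and passed n to III-1 (nn), so II-1 is Nn; III-3 is affected so carries N and received n from II-4 (nn), so III-3 is Nn.
Every other individual is either homozygous by phenotype or has at least one consistent homozygous assignment, so the count is 2.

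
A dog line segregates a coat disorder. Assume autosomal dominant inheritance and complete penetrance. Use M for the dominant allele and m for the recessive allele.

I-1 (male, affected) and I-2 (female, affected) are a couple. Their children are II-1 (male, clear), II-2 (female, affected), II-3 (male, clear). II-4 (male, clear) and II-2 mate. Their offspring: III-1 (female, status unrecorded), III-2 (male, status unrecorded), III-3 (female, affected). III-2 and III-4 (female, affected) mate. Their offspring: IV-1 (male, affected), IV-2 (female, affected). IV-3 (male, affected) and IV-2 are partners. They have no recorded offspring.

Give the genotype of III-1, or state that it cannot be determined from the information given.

III-1's phenotype is unrecorded, and no parent or child forces a single allele at both positions; consistent genotype assignments exist with III-1 as Mm or mm.

cannot be determined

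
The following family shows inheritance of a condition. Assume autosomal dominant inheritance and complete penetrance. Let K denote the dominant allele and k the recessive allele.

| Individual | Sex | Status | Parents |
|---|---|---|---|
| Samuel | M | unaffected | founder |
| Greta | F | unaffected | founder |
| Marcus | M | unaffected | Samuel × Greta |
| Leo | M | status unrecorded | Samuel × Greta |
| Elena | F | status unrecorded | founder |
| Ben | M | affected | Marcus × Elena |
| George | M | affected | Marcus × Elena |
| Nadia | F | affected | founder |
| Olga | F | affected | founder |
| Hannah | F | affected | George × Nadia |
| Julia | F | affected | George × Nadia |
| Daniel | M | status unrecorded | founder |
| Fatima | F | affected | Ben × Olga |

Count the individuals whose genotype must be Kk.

Obligate heterozygotes: Ben is affected so carries K and received k from Marcus (kk), so Ben is Kk; George is affected so carries K and received k from Marcus (kk), so George is Kk.
Every other individual is either homozygous by phenotype or has at least one consistent homozygous assignment, so the count is 2.

2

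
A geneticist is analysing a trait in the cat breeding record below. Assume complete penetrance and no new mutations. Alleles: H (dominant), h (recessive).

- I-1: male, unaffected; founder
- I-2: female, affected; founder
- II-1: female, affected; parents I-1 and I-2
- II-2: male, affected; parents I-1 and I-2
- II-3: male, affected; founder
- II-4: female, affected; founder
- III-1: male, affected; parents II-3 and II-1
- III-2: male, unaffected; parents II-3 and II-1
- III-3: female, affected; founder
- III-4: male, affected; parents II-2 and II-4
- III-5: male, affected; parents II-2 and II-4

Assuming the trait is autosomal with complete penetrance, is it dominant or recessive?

II-3 and II-1 are both affected yet have an unaffected child III-2. Under a recessive model two affected parents are homozygous and every child would be affected, so the trait cannot be recessive.

dominant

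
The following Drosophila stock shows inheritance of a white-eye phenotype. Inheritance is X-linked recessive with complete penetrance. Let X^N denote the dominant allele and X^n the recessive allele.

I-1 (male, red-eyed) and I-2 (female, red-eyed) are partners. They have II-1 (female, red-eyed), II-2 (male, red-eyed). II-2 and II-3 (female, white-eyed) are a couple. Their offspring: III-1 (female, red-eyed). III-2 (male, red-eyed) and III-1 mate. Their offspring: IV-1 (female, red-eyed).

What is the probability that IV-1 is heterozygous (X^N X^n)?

1/2

III-2 is red-eyed, so III-2 is X^N Y.
III-1 is red-eyed so carries N and received n from II-3 (X^n X^n), so III-1 is X^N X^n.
Their cross gives offspring ratios 1/2 X^N X^N : 1/2 X^N X^n. Conditioning on IV-1 being red-eyed, P(X^N X^n) = 1/2 / 1 = 1/2.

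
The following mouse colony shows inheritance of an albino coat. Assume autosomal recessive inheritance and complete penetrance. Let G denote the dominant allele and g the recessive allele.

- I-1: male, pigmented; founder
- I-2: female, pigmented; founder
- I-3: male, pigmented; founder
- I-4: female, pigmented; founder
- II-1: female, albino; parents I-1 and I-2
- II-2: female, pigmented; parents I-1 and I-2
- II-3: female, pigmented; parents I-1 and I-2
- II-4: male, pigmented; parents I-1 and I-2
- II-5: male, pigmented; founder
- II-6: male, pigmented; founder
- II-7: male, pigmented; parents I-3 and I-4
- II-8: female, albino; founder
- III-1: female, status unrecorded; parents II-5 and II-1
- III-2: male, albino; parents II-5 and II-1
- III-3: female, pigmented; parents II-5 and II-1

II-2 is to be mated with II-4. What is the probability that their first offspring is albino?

1/9

I-1 is pigmented so carries G and passed g to II-1 (gg), so I-1 is Gg.
I-2 is pigmented so carries G and passed g to II-1 (gg), so I-2 is Gg.
II-2 is a pigmented offspring of I-1 (Gg) × I-2 (Gg), whose cross gives 1/4 GG : 1/2 Gg : 1/4 gg; conditioning on being pigmented, II-2 is GG with probability 1/3, Gg with probability 2/3.
II-4 is a pigmented offspring of I-1 (Gg) × I-2 (Gg), whose cross gives 1/4 GG : 1/2 Gg : 1/4 gg; conditioning on being pigmented, II-4 is GG with probability 1/3, Gg with probability 2/3.
Summing over parental genotype combinations, P(offspring is albino) = 4/9·1/4 = 1/9.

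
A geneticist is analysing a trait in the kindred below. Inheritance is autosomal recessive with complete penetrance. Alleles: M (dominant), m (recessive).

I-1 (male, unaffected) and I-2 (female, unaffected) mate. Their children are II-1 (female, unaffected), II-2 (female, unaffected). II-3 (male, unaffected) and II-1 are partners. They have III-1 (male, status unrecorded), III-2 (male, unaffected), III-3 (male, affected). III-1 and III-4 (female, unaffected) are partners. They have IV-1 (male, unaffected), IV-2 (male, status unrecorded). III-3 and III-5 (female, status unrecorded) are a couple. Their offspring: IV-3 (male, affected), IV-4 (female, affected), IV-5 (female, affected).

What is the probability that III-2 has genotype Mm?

2/3

II-3 is unaffected so carries M and passed m to III-3 (mm), so II-3 is Mm.
II-1 is unaffected so carries M and passed m to III-3 (mm), so II-1 is Mm.
Their cross gives offspring ratios 1/4 MM : 1/2 Mm : 1/4 mm. Conditioning on III-2 being unaffected, P(Mm) = 1/2 / 3/4 = 2/3.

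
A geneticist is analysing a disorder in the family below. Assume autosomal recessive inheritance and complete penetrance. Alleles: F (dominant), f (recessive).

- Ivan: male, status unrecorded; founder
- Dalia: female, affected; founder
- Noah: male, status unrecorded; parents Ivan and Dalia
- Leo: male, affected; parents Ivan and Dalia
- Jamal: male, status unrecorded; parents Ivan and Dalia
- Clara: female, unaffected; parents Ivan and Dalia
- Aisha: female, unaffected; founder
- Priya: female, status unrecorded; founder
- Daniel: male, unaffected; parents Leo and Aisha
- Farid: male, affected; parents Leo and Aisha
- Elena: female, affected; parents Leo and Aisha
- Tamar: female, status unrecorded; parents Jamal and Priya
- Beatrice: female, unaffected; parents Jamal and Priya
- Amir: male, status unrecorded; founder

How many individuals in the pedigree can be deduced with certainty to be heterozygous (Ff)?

Obligate heterozygotes: Ivan passed F to Clara (Ff, whose f came from Dalia) and passed f to Leo (ff), so Ivan is Ff; Clara is unaffected so carries F and received f from Dalia (ff), so Clara is Ff; Aisha is unaffected so carries F and passed f to Farid (ff), so Aisha is Ff; Daniel is unaffected so carries F and received f from Leo (ff), so Daniel is Ff.
Every other individual is either homozygous by phenotype or has at least one consistent homozygous assignment, so the count is 4.

4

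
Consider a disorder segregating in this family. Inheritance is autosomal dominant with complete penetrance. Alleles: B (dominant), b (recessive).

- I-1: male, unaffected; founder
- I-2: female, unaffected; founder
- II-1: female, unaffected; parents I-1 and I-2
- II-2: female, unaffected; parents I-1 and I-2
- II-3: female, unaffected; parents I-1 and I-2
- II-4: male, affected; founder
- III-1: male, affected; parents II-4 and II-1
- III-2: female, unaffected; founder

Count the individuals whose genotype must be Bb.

1

Obligate heterozygotes: III-1 is affected so carries B and received b from II-1 (bb), so III-1 is Bb.
Every other individual is either homozygous by phenotype or has at least one consistent homozygous assignment, so the count is 1.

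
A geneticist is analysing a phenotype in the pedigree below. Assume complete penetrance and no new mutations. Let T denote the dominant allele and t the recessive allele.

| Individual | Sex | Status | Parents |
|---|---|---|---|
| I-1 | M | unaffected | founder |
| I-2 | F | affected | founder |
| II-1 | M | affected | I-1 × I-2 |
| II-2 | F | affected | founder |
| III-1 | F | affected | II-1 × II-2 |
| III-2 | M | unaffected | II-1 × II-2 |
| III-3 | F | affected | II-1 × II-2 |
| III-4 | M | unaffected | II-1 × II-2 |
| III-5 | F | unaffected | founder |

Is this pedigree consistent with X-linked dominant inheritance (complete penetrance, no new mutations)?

Yes

A consistent assignment under X-linked dominant exists: I-1 X^t Y, I-2 X^T X^T, II-1 X^T Y, II-2 X^T X^t, III-1 X^T X^T, III-2 X^t Y, III-3 X^T X^T, III-4 X^t Y, III-5 X^t X^t.
In this assignment every recorded phenotype matches its genotype and every non-founder's genotype is obtainable from its parents' genotypes, so the pedigree is consistent.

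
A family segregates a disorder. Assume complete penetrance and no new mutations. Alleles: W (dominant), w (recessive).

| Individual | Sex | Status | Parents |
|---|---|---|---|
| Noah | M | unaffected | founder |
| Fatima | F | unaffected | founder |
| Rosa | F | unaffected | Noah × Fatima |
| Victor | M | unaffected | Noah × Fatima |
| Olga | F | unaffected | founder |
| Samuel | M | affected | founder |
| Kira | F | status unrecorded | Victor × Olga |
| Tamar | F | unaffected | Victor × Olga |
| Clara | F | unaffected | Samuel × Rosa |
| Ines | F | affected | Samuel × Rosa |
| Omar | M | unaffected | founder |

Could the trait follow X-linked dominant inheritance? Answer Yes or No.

Under X-linked dominant, Clara (unaffected, female) cannot arise from Samuel (affected) × Rosa (unaffected).

No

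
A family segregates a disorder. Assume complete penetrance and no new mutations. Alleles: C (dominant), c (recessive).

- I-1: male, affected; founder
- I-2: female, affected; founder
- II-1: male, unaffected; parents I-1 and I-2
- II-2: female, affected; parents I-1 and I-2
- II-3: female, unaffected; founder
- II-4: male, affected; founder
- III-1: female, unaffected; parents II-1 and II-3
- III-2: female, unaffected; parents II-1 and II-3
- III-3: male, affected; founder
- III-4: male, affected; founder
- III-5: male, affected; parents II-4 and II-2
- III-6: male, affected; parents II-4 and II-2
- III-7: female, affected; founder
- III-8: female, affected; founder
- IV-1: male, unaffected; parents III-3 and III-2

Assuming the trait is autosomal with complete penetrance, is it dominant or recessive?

I-1 and I-2 are both affected yet have an unaffected child II-1. Under a recessive model two affected parents are homozygous and every child would be affected, so the trait cannot be recessive.

dominant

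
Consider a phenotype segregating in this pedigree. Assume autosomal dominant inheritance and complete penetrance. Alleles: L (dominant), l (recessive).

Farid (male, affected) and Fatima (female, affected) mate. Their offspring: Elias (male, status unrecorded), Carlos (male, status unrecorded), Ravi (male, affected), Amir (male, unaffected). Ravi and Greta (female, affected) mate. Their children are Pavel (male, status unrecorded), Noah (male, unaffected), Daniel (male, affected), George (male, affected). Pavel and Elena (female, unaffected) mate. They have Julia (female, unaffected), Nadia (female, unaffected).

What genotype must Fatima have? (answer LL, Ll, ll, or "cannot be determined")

Ll

From phenotype alone, Fatima is LL or Ll.
Fatima is affected so carries L and passed l to Amir (ll), so Fatima is Ll.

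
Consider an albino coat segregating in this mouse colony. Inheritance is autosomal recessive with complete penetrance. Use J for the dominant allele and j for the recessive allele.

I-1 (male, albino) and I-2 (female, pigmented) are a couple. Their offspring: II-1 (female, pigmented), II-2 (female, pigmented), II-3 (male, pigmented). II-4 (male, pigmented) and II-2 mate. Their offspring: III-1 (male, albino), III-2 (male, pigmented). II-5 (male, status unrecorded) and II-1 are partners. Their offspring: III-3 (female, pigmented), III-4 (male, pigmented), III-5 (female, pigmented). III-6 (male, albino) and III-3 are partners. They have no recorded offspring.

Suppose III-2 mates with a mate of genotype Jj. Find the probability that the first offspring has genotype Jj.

II-4 is pigmented so carries J and passed j to III-1 (jj), so II-4 is Jj.
II-2 is pigmented so carries J and received j from I-1 (jj), so II-2 is Jj.
III-2 is a pigmented offspring of II-4 (Jj) × II-2 (Jj), whose cross gives 1/4 JJ : 1/2 Jj : 1/4 jj; conditioning on being pigmented, III-2 is JJ with probability 1/3, Jj with probability 2/3.
Summing over parental genotype combinations, P(offspring has genotype Jj) = 1/3·1/2 + 2/3·1/2 = 1/2.

1/2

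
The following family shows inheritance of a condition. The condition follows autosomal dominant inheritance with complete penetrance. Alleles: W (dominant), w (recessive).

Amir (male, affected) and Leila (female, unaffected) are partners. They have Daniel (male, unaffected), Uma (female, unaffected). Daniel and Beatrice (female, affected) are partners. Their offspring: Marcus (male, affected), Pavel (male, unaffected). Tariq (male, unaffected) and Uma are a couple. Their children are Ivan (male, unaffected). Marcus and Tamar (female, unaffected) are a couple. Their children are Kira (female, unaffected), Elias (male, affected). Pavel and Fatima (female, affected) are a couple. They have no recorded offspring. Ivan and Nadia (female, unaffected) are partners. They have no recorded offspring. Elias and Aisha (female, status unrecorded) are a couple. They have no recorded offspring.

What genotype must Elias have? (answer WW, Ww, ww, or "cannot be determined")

From phenotype alone, Elias is WW or Ww.
Elias is affected so carries W and received w from Tamar (ww), so Elias is Ww.

Ww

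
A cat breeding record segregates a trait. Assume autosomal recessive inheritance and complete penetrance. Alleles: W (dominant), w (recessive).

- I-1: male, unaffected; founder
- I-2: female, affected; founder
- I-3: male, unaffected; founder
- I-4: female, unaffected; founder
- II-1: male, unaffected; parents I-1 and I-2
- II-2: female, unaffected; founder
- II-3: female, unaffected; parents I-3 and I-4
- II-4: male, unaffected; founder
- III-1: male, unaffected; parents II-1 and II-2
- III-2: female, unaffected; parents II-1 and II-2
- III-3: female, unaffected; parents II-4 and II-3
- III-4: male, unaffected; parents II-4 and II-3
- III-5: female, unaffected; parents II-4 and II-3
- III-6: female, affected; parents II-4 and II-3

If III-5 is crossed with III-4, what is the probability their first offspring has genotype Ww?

II-4 is unaffected so carries W and passed w to III-6 (ww), so II-4 is Ww.
II-3 is unaffected so carries W and passed w to III-6 (ww), so II-3 is Ww.
III-5 is an unaffected offspring of II-4 (Ww) × II-3 (Ww), whose cross gives 1/4 WW : 1/2 Ww : 1/4 ww; conditioning on being unaffected, III-5 is WW with probability 1/3, Ww with probability 2/3.
III-4 is an unaffected offspring of II-4 (Ww) × II-3 (Ww), whose cross gives 1/4 WW : 1/2 Ww : 1/4 ww; conditioning on being unaffected, III-4 is WW with probability 1/3, Ww with probability 2/3.
Summing over parental genotype combinations, P(offspring has genotype Ww) = 2/9·1/2 + 2/9·1/2 + 4/9·1/2 = 4/9.

4/9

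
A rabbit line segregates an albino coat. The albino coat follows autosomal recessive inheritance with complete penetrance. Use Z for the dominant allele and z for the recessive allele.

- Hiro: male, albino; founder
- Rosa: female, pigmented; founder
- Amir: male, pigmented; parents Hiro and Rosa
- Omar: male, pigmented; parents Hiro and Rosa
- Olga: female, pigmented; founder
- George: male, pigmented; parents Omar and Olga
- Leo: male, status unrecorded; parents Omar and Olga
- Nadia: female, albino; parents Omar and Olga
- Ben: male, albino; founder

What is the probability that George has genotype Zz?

2/3

Omar is pigmented so carries Z and received z from Hiro (zz), so Omar is Zz.
Olga is pigmented so carries Z and passed z to Nadia (zz), so Olga is Zz.
Their cross gives offspring ratios 1/4 ZZ : 1/2 Zz : 1/4 zz. Conditioning on George being pigmented, P(Zz) = 1/2 / 3/4 = 2/3.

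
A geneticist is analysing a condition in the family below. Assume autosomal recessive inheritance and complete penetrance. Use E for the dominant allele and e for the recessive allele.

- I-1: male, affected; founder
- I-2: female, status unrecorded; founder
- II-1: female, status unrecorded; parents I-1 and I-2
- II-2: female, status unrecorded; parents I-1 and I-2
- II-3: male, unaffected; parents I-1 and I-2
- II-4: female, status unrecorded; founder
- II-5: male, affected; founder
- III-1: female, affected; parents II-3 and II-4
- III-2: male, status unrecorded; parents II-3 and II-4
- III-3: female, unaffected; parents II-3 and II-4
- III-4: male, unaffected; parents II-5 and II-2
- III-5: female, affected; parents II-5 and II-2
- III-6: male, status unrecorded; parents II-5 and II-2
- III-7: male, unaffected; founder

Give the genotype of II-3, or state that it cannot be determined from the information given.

Ee

From phenotype alone, II-3 is EE or Ee.
II-3 is unaffected so carries E and received e from I-1 (ee), so II-3 is Ee.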